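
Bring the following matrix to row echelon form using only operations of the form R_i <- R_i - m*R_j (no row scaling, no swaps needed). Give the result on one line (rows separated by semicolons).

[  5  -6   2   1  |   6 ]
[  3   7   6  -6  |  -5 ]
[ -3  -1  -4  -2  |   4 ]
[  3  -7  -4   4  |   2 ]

REF = [5 -6 2 1 6; 0 53/5 24/5 -33/5 -43/5; 0 0 -38/53 -226/53 205/53; 0 0 0 438/19 -458/19]

Forward elimination:
R2 <- R2 - (3/5)*R1:  [     0   53/5   24/5  -33/5  -43/5 ]
R3 <- R3 - (-3/5)*R1:  [     0  -23/5  -14/5   -7/5   38/5 ]
R4 <- R4 - (3/5)*R1:  [     0  -17/5  -26/5   17/5   -8/5 ]
R3 <- R3 - (-23/53)*R2:  [       0        0   -38/53  -226/53   205/53 ]
R4 <- R4 - (-17/53)*R2:  [       0        0  -194/53    68/53  -231/53 ]
R4 <- R4 - (97/19)*R3:  [       0        0        0   438/19  -458/19 ]
Row echelon form:
[ 5    -6       2        1  |        6 ]
[ 0  53/5    24/5    -33/5  |    -43/5 ]
[ 0     0  -38/53  -226/53  |   205/53 ]
[ 0     0       0   438/19  |  -458/19 ]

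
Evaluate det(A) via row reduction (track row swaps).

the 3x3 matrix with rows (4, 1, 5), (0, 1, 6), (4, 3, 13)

det(A) = -16

Forward elimination:
R3 <- R3 - (1)*R1:  [ 0  2  8 ]
R3 <- R3 - (2)*R2:  [  0   0  -4 ]
Upper-triangular form:
[ 4  1   5 ]
[ 0  1   6 ]
[ 0  0  -4 ]
det(A) = (-1)^0 * (4) * (1) * (-4) = -16  (0 row swaps -> sign +1)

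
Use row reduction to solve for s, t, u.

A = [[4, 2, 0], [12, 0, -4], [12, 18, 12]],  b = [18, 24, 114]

Forward elimination on [A|b]:
R2 <- R2 - (3)*R1:  [   0   -6   -4  -30 ]
R3 <- R3 - (3)*R1:  [  0  12  12  60 ]
R3 <- R3 - (-2)*R2:  [ 0  0  4  0 ]
Row echelon form:
[ 4   2   0  |   18 ]
[ 0  -6  -4  |  -30 ]
[ 0   0   4  |    0 ]
Back-substitution:
u = (0) / 4 = 0
t = (-30 - (-4)*(0)) / -6 = 5
s = (18 - (2)*(5)) / 4 = 2

(2, 5, 0)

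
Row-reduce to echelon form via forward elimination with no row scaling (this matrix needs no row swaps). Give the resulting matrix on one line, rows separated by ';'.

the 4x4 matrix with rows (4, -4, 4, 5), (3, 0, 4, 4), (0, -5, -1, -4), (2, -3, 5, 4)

Forward elimination:
R2 <- R2 - (3/4)*R1:  [   0    3    1  1/4 ]
R4 <- R4 - (1/2)*R1:  [   0   -1    3  3/2 ]
R3 <- R3 - (-5/3)*R2:  [      0       0     2/3  -43/12 ]
R4 <- R4 - (-1/3)*R2:  [     0      0   10/3  19/12 ]
R4 <- R4 - (5)*R3:  [    0     0     0  39/2 ]
Row echelon form:
[ 4  -4    4       5 ]
[ 0   3    1     1/4 ]
[ 0   0  2/3  -43/12 ]
[ 0   0    0    39/2 ]

REF = [4 -4 4 5; 0 3 1 1/4; 0 0 2/3 -43/12; 0 0 0 39/2]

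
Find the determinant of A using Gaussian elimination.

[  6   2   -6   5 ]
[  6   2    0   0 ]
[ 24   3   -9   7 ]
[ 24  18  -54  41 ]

det(A) = -900

Forward elimination:
R2 <- R2 - (1)*R1:  [  0   0   6  -5 ]
R3 <- R3 - (4)*R1:  [   0   -5   15  -13 ]
R4 <- R4 - (4)*R1:  [   0   10  -30   21 ]
R2 <-> R3   (pivot in column 2 was zero)
[ 6   2   -6    5 ]
[ 0  -5   15  -13 ]
[ 0   0    6   -5 ]
[ 0  10  -30   21 ]
R4 <- R4 - (-2)*R2:  [  0   0   0  -5 ]
Upper-triangular form:
[ 6   2  -6    5 ]
[ 0  -5  15  -13 ]
[ 0   0   6   -5 ]
[ 0   0   0   -5 ]
det(A) = (-1)^1 * (6) * (-5) * (6) * (-5) = -900  (1 row swap -> sign -1)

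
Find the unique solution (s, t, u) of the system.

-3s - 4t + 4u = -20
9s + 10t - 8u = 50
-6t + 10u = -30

Forward elimination on [A|b]:
R2 <- R2 - (-3)*R1:  [   0   -2    4  -10 ]
R3 <- R3 - (3)*R2:  [  0   0  -2   0 ]
Row echelon form:
[ -3  -4   4  |  -20 ]
[  0  -2   4  |  -10 ]
[  0   0  -2  |    0 ]
Back-substitution:
u = (0) / -2 = 0
t = (-10 - (4)*(0)) / -2 = 5
s = (-20 - (-4)*(5) - (4)*(0)) / -3 = 0

(0, 5, 0)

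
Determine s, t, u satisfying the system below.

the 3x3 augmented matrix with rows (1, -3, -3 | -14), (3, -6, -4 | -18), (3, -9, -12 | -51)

(4, 3, 3)

Forward elimination on [A|b]:
R2 <- R2 - (3)*R1:  [  0   3   5  24 ]
R3 <- R3 - (3)*R1:  [  0   0  -3  -9 ]
Row echelon form:
[ 1  -3  -3  |  -14 ]
[ 0   3   5  |   24 ]
[ 0   0  -3  |   -9 ]
Back-substitution:
u = (-9) / -3 = 3
t = (24 - (5)*(3)) / 3 = 3
s = (-14 - (-3)*(3) - (-3)*(3)) / 1 = 4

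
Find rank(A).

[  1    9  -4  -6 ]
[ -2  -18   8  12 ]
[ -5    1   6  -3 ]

rank(A) = 2

Row reduction:
R2 <- R2 - (-2)*R1:  [ 0  0  0  0 ]
R3 <- R3 - (-5)*R1:  [   0   46  -14  -33 ]
R2 <-> R3   (pivot in column 2 was zero)
[ 1   9   -4   -6 ]
[ 0  46  -14  -33 ]
[ 0   0    0    0 ]
Row echelon form:
[ 1   9   -4   -6 ]
[ 0  46  -14  -33 ]
[ 0   0    0    0 ]
Nonzero rows / pivot columns: 2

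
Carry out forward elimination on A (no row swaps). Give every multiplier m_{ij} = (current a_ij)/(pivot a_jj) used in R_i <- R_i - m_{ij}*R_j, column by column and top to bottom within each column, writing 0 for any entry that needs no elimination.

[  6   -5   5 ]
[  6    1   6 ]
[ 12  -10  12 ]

multipliers: 1, 2, 0

Forward elimination:
R2 <- R2 - (1)*R1:  [ 0  6  1 ]
R3 <- R3 - (2)*R1:  [ 0  0  2 ]
R3: entry in column 2 is already 0 -> m_{32} = 0 (no row operation needed)
Multipliers (in order of application): m_{21} = 1, m_{31} = 2, m_{32} = 0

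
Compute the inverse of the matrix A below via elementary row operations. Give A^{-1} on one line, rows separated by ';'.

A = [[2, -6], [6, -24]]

inverse = [2 -1/2; 1/2 -1/6]

Gauss-Jordan on [A | I]:
R1 <- (1/2)*R1:  [   1   -3  |  1/2    0 ]
R2 <- R2 - (6)*R1:  [  0  -6  |  -3   1 ]
R2 <- (1/-6)*R2:  [    0     1  |   1/2  -1/6 ]
R1 <- R1 - (-3)*R2:  [    1     0  |     2  -1/2 ]
Right block of [I | A^{-1}] is the inverse:
[   2  -1/2 ]
[ 1/2  -1/6 ]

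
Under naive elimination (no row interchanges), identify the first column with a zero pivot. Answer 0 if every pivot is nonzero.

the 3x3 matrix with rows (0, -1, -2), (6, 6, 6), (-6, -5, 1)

first zero-pivot column = 1

Naive forward elimination:
Pivot entry (1,1) is zero but row 2 has 6 in column 1 -> naive elimination stops; a row interchange (e.g. R1 <-> R2) would be required here.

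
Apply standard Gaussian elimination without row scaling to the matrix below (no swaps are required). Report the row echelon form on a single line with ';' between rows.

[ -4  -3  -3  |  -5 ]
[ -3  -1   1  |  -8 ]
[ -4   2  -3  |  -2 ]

Forward elimination:
R2 <- R2 - (3/4)*R1:  [     0    5/4   13/4  -17/4 ]
R3 <- R3 - (1)*R1:  [ 0  5  0  3 ]
R3 <- R3 - (4)*R2:  [   0    0  -13   20 ]
Row echelon form:
[ -4   -3    -3  |     -5 ]
[  0  5/4  13/4  |  -17/4 ]
[  0    0   -13  |     20 ]

REF = [-4 -3 -3 -5; 0 5/4 13/4 -17/4; 0 0 -13 20]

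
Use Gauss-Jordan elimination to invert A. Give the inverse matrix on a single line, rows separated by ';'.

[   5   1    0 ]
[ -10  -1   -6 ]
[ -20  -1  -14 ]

Gauss-Jordan on [A | I]:
R1 <- (1/5)*R1:  [   1  1/5    0  |  1/5    0    0 ]
R2 <- R2 - (-10)*R1:  [  0   1  -6  |   2   1   0 ]
R3 <- R3 - (-20)*R1:  [   0    3  -14  |    4    0    1 ]
R1 <- R1 - (1/5)*R2:  [    1     0   6/5  |  -1/5  -1/5     0 ]
R3 <- R3 - (3)*R2:  [  0   0   4  |  -2  -3   1 ]
R3 <- (1/4)*R3:  [    0     0     1  |  -1/2  -3/4   1/4 ]
R1 <- R1 - (6/5)*R3:  [     1      0      0  |    2/5   7/10  -3/10 ]
R2 <- R2 - (-6)*R3:  [    0     1     0  |    -1  -7/2   3/2 ]
Right block of [I | A^{-1}] is the inverse:
[  2/5  7/10  -3/10 ]
[   -1  -7/2    3/2 ]
[ -1/2  -3/4    1/4 ]

inverse = [2/5 7/10 -3/10; -1 -7/2 3/2; -1/2 -3/4 1/4]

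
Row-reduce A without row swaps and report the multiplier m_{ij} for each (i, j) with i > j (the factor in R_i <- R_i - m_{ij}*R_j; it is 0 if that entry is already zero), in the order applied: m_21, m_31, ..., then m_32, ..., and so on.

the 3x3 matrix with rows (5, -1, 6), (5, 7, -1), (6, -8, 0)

multipliers: 1, 6/5, -17/20

Forward elimination:
R2 <- R2 - (1)*R1:  [  0   8  -7 ]
R3 <- R3 - (6/5)*R1:  [     0  -34/5  -36/5 ]
R3 <- R3 - (-17/20)*R2:  [       0        0  -263/20 ]
Multipliers (in order of application): m_{21} = 1, m_{31} = 6/5, m_{32} = -17/20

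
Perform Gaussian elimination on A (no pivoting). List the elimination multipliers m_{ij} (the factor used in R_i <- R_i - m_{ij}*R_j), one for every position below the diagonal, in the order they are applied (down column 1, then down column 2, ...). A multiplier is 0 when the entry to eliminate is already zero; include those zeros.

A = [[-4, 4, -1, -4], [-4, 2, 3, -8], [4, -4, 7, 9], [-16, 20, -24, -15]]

Forward elimination:
R2 <- R2 - (1)*R1:  [  0  -2   4  -4 ]
R3 <- R3 - (-1)*R1:  [ 0  0  6  5 ]
R4 <- R4 - (4)*R1:  [   0    4  -20    1 ]
R3: entry in column 2 is already 0 -> m_{32} = 0 (no row operation needed)
R4 <- R4 - (-2)*R2:  [   0    0  -12   -7 ]
R4 <- R4 - (-2)*R3:  [ 0  0  0  3 ]
Multipliers (in order of application): m_{21} = 1, m_{31} = -1, m_{41} = 4, m_{32} = 0, m_{42} = -2, m_{43} = -2

multipliers: 1, -1, 4, 0, -2, -2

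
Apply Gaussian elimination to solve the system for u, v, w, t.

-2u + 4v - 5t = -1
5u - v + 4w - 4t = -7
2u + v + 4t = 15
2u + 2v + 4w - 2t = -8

(4, 3, -5, 1)

Forward elimination on [A|b]:
R2 <- R2 - (-5/2)*R1:  [     0      9      4  -33/2  -19/2 ]
R3 <- R3 - (-1)*R1:  [  0   5   0  -1  14 ]
R4 <- R4 - (-1)*R1:  [  0   6   4  -7  -9 ]
R3 <- R3 - (5/9)*R2:  [      0       0   -20/9    49/6  347/18 ]
R4 <- R4 - (2/3)*R2:  [    0     0   4/3     4  -8/3 ]
R4 <- R4 - (-3/5)*R3:  [     0      0      0  89/10  89/10 ]
Row echelon form:
[ -2  4      0     -5  |      -1 ]
[  0  9      4  -33/2  |   -19/2 ]
[  0  0  -20/9   49/6  |  347/18 ]
[  0  0      0  89/10  |   89/10 ]
Back-substitution:
t = (89/10) / (89/10) = 1
w = (347/18 - (49/6)*(1)) / (-20/9) = -5
v = (-19/2 - (4)*(-5) - (-33/2)*(1)) / 9 = 3
u = (-1 - (4)*(3) - (-5)*(1)) / -2 = 4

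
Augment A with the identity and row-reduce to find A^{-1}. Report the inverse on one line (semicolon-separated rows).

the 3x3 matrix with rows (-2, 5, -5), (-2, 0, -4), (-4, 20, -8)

inverse = [2 -3/2 -1/2; 0 -1/10 1/20; -1 1/2 1/4]

Gauss-Jordan on [A | I]:
R1 <- (1/-2)*R1:  [    1  -5/2   5/2  |  -1/2     0     0 ]
R2 <- R2 - (-2)*R1:  [  0  -5   1  |  -1   1   0 ]
R3 <- R3 - (-4)*R1:  [  0  10   2  |  -2   0   1 ]
R2 <- (1/-5)*R2:  [    0     1  -1/5  |   1/5  -1/5     0 ]
R1 <- R1 - (-5/2)*R2:  [    1     0     2  |     0  -1/2     0 ]
R3 <- R3 - (10)*R2:  [  0   0   4  |  -4   2   1 ]
R3 <- (1/4)*R3:  [   0    0    1  |   -1  1/2  1/4 ]
R1 <- R1 - (2)*R3:  [    1     0     0  |     2  -3/2  -1/2 ]
R2 <- R2 - (-1/5)*R3:  [     0      1      0  |      0  -1/10   1/20 ]
Right block of [I | A^{-1}] is the inverse:
[  2   -3/2  -1/2 ]
[  0  -1/10  1/20 ]
[ -1    1/2   1/4 ]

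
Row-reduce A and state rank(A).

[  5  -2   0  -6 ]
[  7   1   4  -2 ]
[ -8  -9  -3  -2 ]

rank(A) = 3

Row reduction:
R2 <- R2 - (7/5)*R1:  [    0  19/5     4  32/5 ]
R3 <- R3 - (-8/5)*R1:  [     0  -61/5     -3  -58/5 ]
R3 <- R3 - (-61/19)*R2:  [      0       0  187/19  170/19 ]
Row echelon form:
[ 5    -2       0      -6 ]
[ 0  19/5       4    32/5 ]
[ 0     0  187/19  170/19 ]
Nonzero rows / pivot columns: 3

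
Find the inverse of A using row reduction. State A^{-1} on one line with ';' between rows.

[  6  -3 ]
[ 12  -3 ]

Gauss-Jordan on [A | I]:
R1 <- (1/6)*R1:  [    1  -1/2  |   1/6     0 ]
R2 <- R2 - (12)*R1:  [  0   3  |  -2   1 ]
R2 <- (1/3)*R2:  [    0     1  |  -2/3   1/3 ]
R1 <- R1 - (-1/2)*R2:  [    1     0  |  -1/6   1/6 ]
Right block of [I | A^{-1}] is the inverse:
[ -1/6  1/6 ]
[ -2/3  1/3 ]

inverse = [-1/6 1/6; -2/3 1/3]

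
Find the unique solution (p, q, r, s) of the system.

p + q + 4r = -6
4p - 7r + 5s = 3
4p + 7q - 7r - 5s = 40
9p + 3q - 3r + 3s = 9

Forward elimination on [A|b]:
R2 <- R2 - (4)*R1:  [   0   -4  -23    5   27 ]
R3 <- R3 - (4)*R1:  [   0    3  -23   -5   64 ]
R4 <- R4 - (9)*R1:  [   0   -6  -39    3   63 ]
R3 <- R3 - (-3/4)*R2:  [      0       0  -161/4    -5/4   337/4 ]
R4 <- R4 - (3/2)*R2:  [    0     0  -9/2  -9/2  45/2 ]
R4 <- R4 - (18/161)*R3:  [        0         0         0  -702/161  2106/161 ]
Row echelon form:
[ 1   1       4         0  |        -6 ]
[ 0  -4     -23         5  |        27 ]
[ 0   0  -161/4      -5/4  |     337/4 ]
[ 0   0       0  -702/161  |  2106/161 ]
Back-substitution:
s = (2106/161) / (-702/161) = -3
r = (337/4 - (-5/4)*(-3)) / (-161/4) = -2
q = (27 - (-23)*(-2) - (5)*(-3)) / -4 = 1
p = (-6 - (1)*(1) - (4)*(-2)) / 1 = 1

(1, 1, -2, -3)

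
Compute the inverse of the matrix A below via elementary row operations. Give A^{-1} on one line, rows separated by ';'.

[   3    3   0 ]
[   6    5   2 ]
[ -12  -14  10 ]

inverse = [-13/3 5/3 -1/3; 14/3 -5/3 1/3; 4/3 -1/3 1/6]

Gauss-Jordan on [A | I]:
R1 <- (1/3)*R1:  [   1    1    0  |  1/3    0    0 ]
R2 <- R2 - (6)*R1:  [  0  -1   2  |  -2   1   0 ]
R3 <- R3 - (-12)*R1:  [  0  -2  10  |   4   0   1 ]
R2 <- (1/-1)*R2:  [  0   1  -2  |   2  -1   0 ]
R1 <- R1 - (1)*R2:  [    1     0     2  |  -5/3     1     0 ]
R3 <- R3 - (-2)*R2:  [  0   0   6  |   8  -2   1 ]
R3 <- (1/6)*R3:  [    0     0     1  |   4/3  -1/3   1/6 ]
R1 <- R1 - (2)*R3:  [     1      0      0  |  -13/3    5/3   -1/3 ]
R2 <- R2 - (-2)*R3:  [    0     1     0  |  14/3  -5/3   1/3 ]
Right block of [I | A^{-1}] is the inverse:
[ -13/3   5/3  -1/3 ]
[  14/3  -5/3   1/3 ]
[   4/3  -1/3   1/6 ]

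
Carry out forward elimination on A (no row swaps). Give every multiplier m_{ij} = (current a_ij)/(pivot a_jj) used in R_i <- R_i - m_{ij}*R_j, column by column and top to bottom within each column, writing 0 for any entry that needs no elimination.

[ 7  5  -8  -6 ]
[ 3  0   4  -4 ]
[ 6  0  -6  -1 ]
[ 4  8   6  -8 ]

Forward elimination:
R2 <- R2 - (3/7)*R1:  [     0  -15/7   52/7  -10/7 ]
R3 <- R3 - (6/7)*R1:  [     0  -30/7    6/7   29/7 ]
R4 <- R4 - (4/7)*R1:  [     0   36/7   74/7  -32/7 ]
R3 <- R3 - (2)*R2:  [   0    0  -14    7 ]
R4 <- R4 - (-12/5)*R2:  [     0      0  142/5     -8 ]
R4 <- R4 - (-71/35)*R3:  [    0     0     0  31/5 ]
Multipliers (in order of application): m_{21} = 3/7, m_{31} = 6/7, m_{41} = 4/7, m_{32} = 2, m_{42} = -12/5, m_{43} = -71/35

multipliers: 3/7, 6/7, 4/7, 2, -12/5, -71/35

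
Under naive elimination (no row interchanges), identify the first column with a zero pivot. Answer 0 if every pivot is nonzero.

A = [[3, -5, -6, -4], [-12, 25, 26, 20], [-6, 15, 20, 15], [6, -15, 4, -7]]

first zero-pivot column = 0

Naive forward elimination:
R2 <- R2 - (-4)*R1:  [ 0  5  2  4 ]
R3 <- R3 - (-2)*R1:  [ 0  5  8  7 ]
R4 <- R4 - (2)*R1:  [  0  -5  16   1 ]
R3 <- R3 - (1)*R2:  [ 0  0  6  3 ]
R4 <- R4 - (-1)*R2:  [  0   0  18   5 ]
R4 <- R4 - (3)*R3:  [  0   0   0  -4 ]
All pivots nonzero; naive elimination completes without hitting a zero pivot.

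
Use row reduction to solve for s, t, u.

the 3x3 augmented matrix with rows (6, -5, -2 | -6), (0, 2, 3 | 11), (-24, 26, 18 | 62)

Forward elimination on [A|b]:
R3 <- R3 - (-4)*R1:  [  0   6  10  38 ]
R3 <- R3 - (3)*R2:  [ 0  0  1  5 ]
Row echelon form:
[ 6  -5  -2  |  -6 ]
[ 0   2   3  |  11 ]
[ 0   0   1  |   5 ]
Back-substitution:
u = (5) / 1 = 5
t = (11 - (3)*(5)) / 2 = -2
s = (-6 - (-5)*(-2) - (-2)*(5)) / 6 = -1

(-1, -2, 5)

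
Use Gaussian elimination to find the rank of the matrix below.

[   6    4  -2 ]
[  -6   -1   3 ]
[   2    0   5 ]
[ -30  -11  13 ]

Row reduction:
R2 <- R2 - (-1)*R1:  [ 0  3  1 ]
R3 <- R3 - (1/3)*R1:  [    0  -4/3  17/3 ]
R4 <- R4 - (-5)*R1:  [ 0  9  3 ]
R3 <- R3 - (-4/9)*R2:  [    0     0  55/9 ]
R4 <- R4 - (3)*R2:  [ 0  0  0 ]
Row echelon form:
[ 6  4    -2 ]
[ 0  3     1 ]
[ 0  0  55/9 ]
[ 0  0     0 ]
Nonzero rows / pivot columns: 3

rank(A) = 3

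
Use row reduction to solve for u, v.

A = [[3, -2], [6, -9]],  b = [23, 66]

Forward elimination on [A|b]:
R2 <- R2 - (2)*R1:  [  0  -5  20 ]
Row echelon form:
[ 3  -2  |  23 ]
[ 0  -5  |  20 ]
Back-substitution:
v = (20) / -5 = -4
u = (23 - (-2)*(-4)) / 3 = 5

(5, -4)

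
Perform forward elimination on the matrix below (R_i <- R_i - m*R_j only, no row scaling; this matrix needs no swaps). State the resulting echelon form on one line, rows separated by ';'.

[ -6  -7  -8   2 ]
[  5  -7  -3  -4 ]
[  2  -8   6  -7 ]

Forward elimination:
R2 <- R2 - (-5/6)*R1:  [     0  -77/6  -29/3   -7/3 ]
R3 <- R3 - (-1/3)*R1:  [     0  -31/3   10/3  -19/3 ]
R3 <- R3 - (62/77)*R2:  [      0       0  856/77  -49/11 ]
Row echelon form:
[ -6     -7      -8       2 ]
[  0  -77/6   -29/3    -7/3 ]
[  0      0  856/77  -49/11 ]

REF = [-6 -7 -8 2; 0 -77/6 -29/3 -7/3; 0 0 856/77 -49/11]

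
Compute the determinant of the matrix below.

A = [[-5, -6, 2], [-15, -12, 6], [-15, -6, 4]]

det(A) = 60

Forward elimination:
R2 <- R2 - (3)*R1:  [ 0  6  0 ]
R3 <- R3 - (3)*R1:  [  0  12  -2 ]
R3 <- R3 - (2)*R2:  [  0   0  -2 ]
Upper-triangular form:
[ -5  -6   2 ]
[  0   6   0 ]
[  0   0  -2 ]
det(A) = (-1)^0 * (-5) * (6) * (-2) = 60  (0 row swaps -> sign +1)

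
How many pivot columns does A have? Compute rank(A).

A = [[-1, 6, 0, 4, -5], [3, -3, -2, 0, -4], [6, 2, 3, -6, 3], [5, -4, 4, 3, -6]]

Row reduction:
R2 <- R2 - (-3)*R1:  [   0   15   -2   12  -19 ]
R3 <- R3 - (-6)*R1:  [   0   38    3   18  -27 ]
R4 <- R4 - (-5)*R1:  [   0   26    4   23  -31 ]
R3 <- R3 - (38/15)*R2:  [      0       0  121/15   -62/5  317/15 ]
R4 <- R4 - (26/15)*R2:  [      0       0  112/15    11/5   29/15 ]
R4 <- R4 - (112/121)*R3:  [         0          0          0   1655/121  -2133/121 ]
Row echelon form:
[ -1   6       0         4         -5 ]
[  0  15      -2        12        -19 ]
[  0   0  121/15     -62/5     317/15 ]
[  0   0       0  1655/121  -2133/121 ]
Nonzero rows / pivot columns: 4

rank(A) = 4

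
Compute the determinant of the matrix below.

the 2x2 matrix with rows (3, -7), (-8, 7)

det(A) = -35

Forward elimination:
R2 <- R2 - (-8/3)*R1:  [     0  -35/3 ]
Upper-triangular form:
[ 3     -7 ]
[ 0  -35/3 ]
det(A) = (-1)^0 * (3) * (-35/3) = -35  (0 row swaps -> sign +1)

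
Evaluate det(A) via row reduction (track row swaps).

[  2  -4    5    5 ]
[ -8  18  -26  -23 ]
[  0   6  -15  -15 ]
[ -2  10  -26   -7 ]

det(A) = 12

Forward elimination:
R2 <- R2 - (-4)*R1:  [  0   2  -6  -3 ]
R4 <- R4 - (-1)*R1:  [   0    6  -21   -2 ]
R3 <- R3 - (3)*R2:  [  0   0   3  -6 ]
R4 <- R4 - (3)*R2:  [  0   0  -3   7 ]
R4 <- R4 - (-1)*R3:  [ 0  0  0  1 ]
Upper-triangular form:
[ 2  -4   5   5 ]
[ 0   2  -6  -3 ]
[ 0   0   3  -6 ]
[ 0   0   0   1 ]
det(A) = (-1)^0 * (2) * (2) * (3) * (1) = 12  (0 row swaps -> sign +1)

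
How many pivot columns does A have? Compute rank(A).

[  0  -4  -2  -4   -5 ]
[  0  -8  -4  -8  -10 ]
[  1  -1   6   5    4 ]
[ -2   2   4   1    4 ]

rank(A) = 3

Row reduction:
R1 <-> R3   (pivot in column 1 was zero)
[  1  -1   6   5    4 ]
[  0  -8  -4  -8  -10 ]
[  0  -4  -2  -4   -5 ]
[ -2   2   4   1    4 ]
R4 <- R4 - (-2)*R1:  [  0   0  16  11  12 ]
R3 <- R3 - (1/2)*R2:  [ 0  0  0  0  0 ]
R3 <-> R4   (pivot in column 3 was zero)
[ 1  -1   6   5    4 ]
[ 0  -8  -4  -8  -10 ]
[ 0   0  16  11   12 ]
[ 0   0   0   0    0 ]
Row echelon form:
[ 1  -1   6   5    4 ]
[ 0  -8  -4  -8  -10 ]
[ 0   0  16  11   12 ]
[ 0   0   0   0    0 ]
Nonzero rows / pivot columns: 3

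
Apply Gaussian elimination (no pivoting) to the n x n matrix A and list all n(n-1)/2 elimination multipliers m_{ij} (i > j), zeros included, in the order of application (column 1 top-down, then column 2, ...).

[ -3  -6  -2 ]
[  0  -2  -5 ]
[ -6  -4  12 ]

multipliers: 0, 2, -4

Forward elimination:
R2: entry in column 1 is already 0 -> m_{21} = 0 (no row operation needed)
R3 <- R3 - (2)*R1:  [  0   8  16 ]
R3 <- R3 - (-4)*R2:  [  0   0  -4 ]
Multipliers (in order of application): m_{21} = 0, m_{31} = 2, m_{32} = -4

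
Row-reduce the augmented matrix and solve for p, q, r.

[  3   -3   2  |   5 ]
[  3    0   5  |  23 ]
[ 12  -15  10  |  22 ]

Forward elimination on [A|b]:
R2 <- R2 - (1)*R1:  [  0   3   3  18 ]
R3 <- R3 - (4)*R1:  [  0  -3   2   2 ]
R3 <- R3 - (-1)*R2:  [  0   0   5  20 ]
Row echelon form:
[ 3  -3  2  |   5 ]
[ 0   3  3  |  18 ]
[ 0   0  5  |  20 ]
Back-substitution:
r = (20) / 5 = 4
q = (18 - (3)*(4)) / 3 = 2
p = (5 - (-3)*(2) - (2)*(4)) / 3 = 1

(1, 2, 4)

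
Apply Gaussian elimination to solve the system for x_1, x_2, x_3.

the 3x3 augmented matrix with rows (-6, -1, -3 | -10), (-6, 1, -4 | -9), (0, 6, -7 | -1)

Forward elimination on [A|b]:
R2 <- R2 - (1)*R1:  [  0   2  -1   1 ]
R3 <- R3 - (3)*R2:  [  0   0  -4  -4 ]
Row echelon form:
[ -6  -1  -3  |  -10 ]
[  0   2  -1  |    1 ]
[  0   0  -4  |   -4 ]
Back-substitution:
x_3 = (-4) / -4 = 1
x_2 = (1 - (-1)*(1)) / 2 = 1
x_1 = (-10 - (-1)*(1) - (-3)*(1)) / -6 = 1

(1, 1, 1)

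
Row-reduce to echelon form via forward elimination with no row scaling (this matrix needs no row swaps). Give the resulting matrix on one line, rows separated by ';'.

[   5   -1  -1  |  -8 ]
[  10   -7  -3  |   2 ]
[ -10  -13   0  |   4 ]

REF = [5 -1 -1 -8; 0 -5 -1 18; 0 0 1 -66]

Forward elimination:
R2 <- R2 - (2)*R1:  [  0  -5  -1  18 ]
R3 <- R3 - (-2)*R1:  [   0  -15   -2  -12 ]
R3 <- R3 - (3)*R2:  [   0    0    1  -66 ]
Row echelon form:
[ 5  -1  -1  |   -8 ]
[ 0  -5  -1  |   18 ]
[ 0   0   1  |  -66 ]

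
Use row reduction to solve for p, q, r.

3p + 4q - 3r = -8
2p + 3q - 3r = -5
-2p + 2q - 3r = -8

(2, -5, -2)

Forward elimination on [A|b]:
R2 <- R2 - (2/3)*R1:  [   0  1/3   -1  1/3 ]
R3 <- R3 - (-2/3)*R1:  [     0   14/3     -5  -40/3 ]
R3 <- R3 - (14)*R2:  [   0    0    9  -18 ]
Row echelon form:
[ 3    4  -3  |   -8 ]
[ 0  1/3  -1  |  1/3 ]
[ 0    0   9  |  -18 ]
Back-substitution:
r = (-18) / 9 = -2
q = (1/3 - (-1)*(-2)) / (1/3) = -5
p = (-8 - (4)*(-5) - (-3)*(-2)) / 3 = 2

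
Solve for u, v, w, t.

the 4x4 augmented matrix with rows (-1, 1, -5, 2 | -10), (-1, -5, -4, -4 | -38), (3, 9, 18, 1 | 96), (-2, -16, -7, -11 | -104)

(5, 5, 2, 0)

Forward elimination on [A|b]:
R2 <- R2 - (1)*R1:  [   0   -6    1   -6  -28 ]
R3 <- R3 - (-3)*R1:  [  0  12   3   7  66 ]
R4 <- R4 - (2)*R1:  [   0  -18    3  -15  -84 ]
R3 <- R3 - (-2)*R2:  [  0   0   5  -5  10 ]
R4 <- R4 - (3)*R2:  [ 0  0  0  3  0 ]
Row echelon form:
[ -1   1  -5   2  |  -10 ]
[  0  -6   1  -6  |  -28 ]
[  0   0   5  -5  |   10 ]
[  0   0   0   3  |    0 ]
Back-substitution:
t = (0) / 3 = 0
w = (10 - (-5)*(0)) / 5 = 2
v = (-28 - (1)*(2) - (-6)*(0)) / -6 = 5
u = (-10 - (1)*(5) - (-5)*(2) - (2)*(0)) / -1 = 5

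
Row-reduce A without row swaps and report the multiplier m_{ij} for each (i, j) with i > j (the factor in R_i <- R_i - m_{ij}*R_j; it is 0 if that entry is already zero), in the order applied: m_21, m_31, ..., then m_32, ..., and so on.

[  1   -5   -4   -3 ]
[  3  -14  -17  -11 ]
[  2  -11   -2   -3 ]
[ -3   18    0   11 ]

Forward elimination:
R2 <- R2 - (3)*R1:  [  0   1  -5  -2 ]
R3 <- R3 - (2)*R1:  [  0  -1   6   3 ]
R4 <- R4 - (-3)*R1:  [   0    3  -12    2 ]
R3 <- R3 - (-1)*R2:  [ 0  0  1  1 ]
R4 <- R4 - (3)*R2:  [ 0  0  3  8 ]
R4 <- R4 - (3)*R3:  [ 0  0  0  5 ]
Multipliers (in order of application): m_{21} = 3, m_{31} = 2, m_{41} = -3, m_{32} = -1, m_{42} = 3, m_{43} = 3

multipliers: 3, 2, -3, -1, 3, 3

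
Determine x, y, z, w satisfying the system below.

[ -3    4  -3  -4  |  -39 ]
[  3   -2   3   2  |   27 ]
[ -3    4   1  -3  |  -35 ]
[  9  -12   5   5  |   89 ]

Forward elimination on [A|b]:
R2 <- R2 - (-1)*R1:  [   0    2    0   -2  -12 ]
R3 <- R3 - (1)*R1:  [ 0  0  4  1  4 ]
R4 <- R4 - (-3)*R1:  [   0    0   -4   -7  -28 ]
R4 <- R4 - (-1)*R3:  [   0    0    0   -6  -24 ]
Row echelon form:
[ -3  4  -3  -4  |  -39 ]
[  0  2   0  -2  |  -12 ]
[  0  0   4   1  |    4 ]
[  0  0   0  -6  |  -24 ]
Back-substitution:
w = (-24) / -6 = 4
z = (4 - (1)*(4)) / 4 = 0
y = (-12 - (-2)*(4)) / 2 = -2
x = (-39 - (4)*(-2) - (-3)*(0) - (-4)*(4)) / -3 = 5

(5, -2, 0, 4)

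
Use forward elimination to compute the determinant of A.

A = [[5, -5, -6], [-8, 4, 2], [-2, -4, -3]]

det(A) = -120

Forward elimination:
R2 <- R2 - (-8/5)*R1:  [     0     -4  -38/5 ]
R3 <- R3 - (-2/5)*R1:  [     0     -6  -27/5 ]
R3 <- R3 - (3/2)*R2:  [ 0  0  6 ]
Upper-triangular form:
[ 5  -5     -6 ]
[ 0  -4  -38/5 ]
[ 0   0      6 ]
det(A) = (-1)^0 * (5) * (-4) * (6) = -120  (0 row swaps -> sign +1)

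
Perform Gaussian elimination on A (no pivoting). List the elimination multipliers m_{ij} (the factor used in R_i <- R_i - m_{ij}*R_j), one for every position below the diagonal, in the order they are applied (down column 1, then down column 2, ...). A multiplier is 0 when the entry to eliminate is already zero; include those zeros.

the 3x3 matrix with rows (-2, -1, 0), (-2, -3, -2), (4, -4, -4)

multipliers: 1, -2, 3

Forward elimination:
R2 <- R2 - (1)*R1:  [  0  -2  -2 ]
R3 <- R3 - (-2)*R1:  [  0  -6  -4 ]
R3 <- R3 - (3)*R2:  [ 0  0  2 ]
Multipliers (in order of application): m_{21} = 1, m_{31} = -2, m_{32} = 3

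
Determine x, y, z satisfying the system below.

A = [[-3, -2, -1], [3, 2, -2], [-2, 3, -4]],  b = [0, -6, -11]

Forward elimination on [A|b]:
R2 <- R2 - (-1)*R1:  [  0   0  -3  -6 ]
R3 <- R3 - (2/3)*R1:  [     0   13/3  -10/3    -11 ]
R2 <-> R3   (pivot in column 2 was zero)
[ -3    -2     -1    0 ]
[  0  13/3  -10/3  -11 ]
[  0     0     -3   -6 ]
Row echelon form:
[ -3    -2     -1  |    0 ]
[  0  13/3  -10/3  |  -11 ]
[  0     0     -3  |   -6 ]
Back-substitution:
z = (-6) / -3 = 2
y = (-11 - (-10/3)*(2)) / (13/3) = -1
x = (0 - (-2)*(-1) - (-1)*(2)) / -3 = 0

(0, -1, 2)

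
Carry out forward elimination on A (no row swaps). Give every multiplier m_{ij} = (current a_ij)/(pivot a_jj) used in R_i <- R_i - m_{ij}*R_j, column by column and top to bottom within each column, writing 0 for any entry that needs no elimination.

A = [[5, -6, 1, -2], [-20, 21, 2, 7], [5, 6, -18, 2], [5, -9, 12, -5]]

Forward elimination:
R2 <- R2 - (-4)*R1:  [  0  -3   6  -1 ]
R3 <- R3 - (1)*R1:  [   0   12  -19    4 ]
R4 <- R4 - (1)*R1:  [  0  -3  11  -3 ]
R3 <- R3 - (-4)*R2:  [ 0  0  5  0 ]
R4 <- R4 - (1)*R2:  [  0   0   5  -2 ]
R4 <- R4 - (1)*R3:  [  0   0   0  -2 ]
Multipliers (in order of application): m_{21} = -4, m_{31} = 1, m_{41} = 1, m_{32} = -4, m_{42} = 1, m_{43} = 1

multipliers: -4, 1, 1, -4, 1, 1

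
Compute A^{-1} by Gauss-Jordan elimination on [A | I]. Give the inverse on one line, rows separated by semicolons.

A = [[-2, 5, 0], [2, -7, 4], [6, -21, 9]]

Gauss-Jordan on [A | I]:
R1 <- (1/-2)*R1:  [    1  -5/2     0  |  -1/2     0     0 ]
R2 <- R2 - (2)*R1:  [  0  -2   4  |   1   1   0 ]
R3 <- R3 - (6)*R1:  [  0  -6   9  |   3   0   1 ]
R2 <- (1/-2)*R2:  [    0     1    -2  |  -1/2  -1/2     0 ]
R1 <- R1 - (-5/2)*R2:  [    1     0    -5  |  -7/4  -5/4     0 ]
R3 <- R3 - (-6)*R2:  [  0   0  -3  |   0  -3   1 ]
R3 <- (1/-3)*R3:  [    0     0     1  |     0     1  -1/3 ]
R1 <- R1 - (-5)*R3:  [    1     0     0  |  -7/4  15/4  -5/3 ]
R2 <- R2 - (-2)*R3:  [    0     1     0  |  -1/2   3/2  -2/3 ]
Right block of [I | A^{-1}] is the inverse:
[ -7/4  15/4  -5/3 ]
[ -1/2   3/2  -2/3 ]
[    0     1  -1/3 ]

inverse = [-7/4 15/4 -5/3; -1/2 3/2 -2/3; 0 1 -1/3]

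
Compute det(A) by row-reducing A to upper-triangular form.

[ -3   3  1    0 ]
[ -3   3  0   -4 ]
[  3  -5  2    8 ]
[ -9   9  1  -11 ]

det(A) = -18

Forward elimination:
R2 <- R2 - (1)*R1:  [  0   0  -1  -4 ]
R3 <- R3 - (-1)*R1:  [  0  -2   3   8 ]
R4 <- R4 - (3)*R1:  [   0    0   -2  -11 ]
R2 <-> R3   (pivot in column 2 was zero)
[ -3   3   1    0 ]
[  0  -2   3    8 ]
[  0   0  -1   -4 ]
[  0   0  -2  -11 ]
R4 <- R4 - (2)*R3:  [  0   0   0  -3 ]
Upper-triangular form:
[ -3   3   1   0 ]
[  0  -2   3   8 ]
[  0   0  -1  -4 ]
[  0   0   0  -3 ]
det(A) = (-1)^1 * (-3) * (-2) * (-1) * (-3) = -18  (1 row swap -> sign -1)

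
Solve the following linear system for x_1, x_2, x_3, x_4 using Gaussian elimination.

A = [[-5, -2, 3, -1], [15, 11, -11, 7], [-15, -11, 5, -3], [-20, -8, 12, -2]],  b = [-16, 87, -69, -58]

Forward elimination on [A|b]:
R2 <- R2 - (-3)*R1:  [  0   5  -2   4  39 ]
R3 <- R3 - (3)*R1:  [   0   -5   -4    0  -21 ]
R4 <- R4 - (4)*R1:  [ 0  0  0  2  6 ]
R3 <- R3 - (-1)*R2:  [  0   0  -6   4  18 ]
Row echelon form:
[ -5  -2   3  -1  |  -16 ]
[  0   5  -2   4  |   39 ]
[  0   0  -6   4  |   18 ]
[  0   0   0   2  |    6 ]
Back-substitution:
x_4 = (6) / 2 = 3
x_3 = (18 - (4)*(3)) / -6 = -1
x_2 = (39 - (-2)*(-1) - (4)*(3)) / 5 = 5
x_1 = (-16 - (-2)*(5) - (3)*(-1) - (-1)*(3)) / -5 = 0

(0, 5, -1, 3)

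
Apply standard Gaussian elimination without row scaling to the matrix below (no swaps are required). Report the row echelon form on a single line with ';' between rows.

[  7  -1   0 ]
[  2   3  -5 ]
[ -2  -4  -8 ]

REF = [7 -1 0; 0 23/7 -5; 0 0 -334/23]

Forward elimination:
R2 <- R2 - (2/7)*R1:  [    0  23/7    -5 ]
R3 <- R3 - (-2/7)*R1:  [     0  -30/7     -8 ]
R3 <- R3 - (-30/23)*R2:  [       0        0  -334/23 ]
Row echelon form:
[ 7    -1        0 ]
[ 0  23/7       -5 ]
[ 0     0  -334/23 ]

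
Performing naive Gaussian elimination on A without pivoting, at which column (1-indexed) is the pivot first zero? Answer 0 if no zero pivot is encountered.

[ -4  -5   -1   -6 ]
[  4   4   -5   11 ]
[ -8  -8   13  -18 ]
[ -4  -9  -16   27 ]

Naive forward elimination:
R2 <- R2 - (-1)*R1:  [  0  -1  -6   5 ]
R3 <- R3 - (2)*R1:  [  0   2  15  -6 ]
R4 <- R4 - (1)*R1:  [   0   -4  -15   33 ]
R3 <- R3 - (-2)*R2:  [ 0  0  3  4 ]
R4 <- R4 - (4)*R2:  [  0   0   9  13 ]
R4 <- R4 - (3)*R3:  [ 0  0  0  1 ]
All pivots nonzero; naive elimination completes without hitting a zero pivot.

first zero-pivot column = 0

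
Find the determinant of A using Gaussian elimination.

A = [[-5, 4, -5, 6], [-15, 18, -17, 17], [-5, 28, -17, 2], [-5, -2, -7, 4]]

det(A) = -360

Forward elimination:
R2 <- R2 - (3)*R1:  [  0   6  -2  -1 ]
R3 <- R3 - (1)*R1:  [   0   24  -12   -4 ]
R4 <- R4 - (1)*R1:  [  0  -6  -2  -2 ]
R3 <- R3 - (4)*R2:  [  0   0  -4   0 ]
R4 <- R4 - (-1)*R2:  [  0   0  -4  -3 ]
R4 <- R4 - (1)*R3:  [  0   0   0  -3 ]
Upper-triangular form:
[ -5  4  -5   6 ]
[  0  6  -2  -1 ]
[  0  0  -4   0 ]
[  0  0   0  -3 ]
det(A) = (-1)^0 * (-5) * (6) * (-4) * (-3) = -360  (0 row swaps -> sign +1)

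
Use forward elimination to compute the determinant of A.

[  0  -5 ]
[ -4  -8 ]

Forward elimination:
R1 <-> R2   (pivot in column 1 was zero)
[ -4  -8 ]
[  0  -5 ]
Upper-triangular form:
[ -4  -8 ]
[  0  -5 ]
det(A) = (-1)^1 * (-4) * (-5) = -20  (1 row swap -> sign -1)

det(A) = -20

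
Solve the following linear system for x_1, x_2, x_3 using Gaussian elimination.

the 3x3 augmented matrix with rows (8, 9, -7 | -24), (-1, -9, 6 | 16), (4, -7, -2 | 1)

Forward elimination on [A|b]:
R2 <- R2 - (-1/8)*R1:  [     0  -63/8   41/8     13 ]
R3 <- R3 - (1/2)*R1:  [     0  -23/2    3/2     13 ]
R3 <- R3 - (92/63)*R2:  [       0        0  -377/63  -377/63 ]
Row echelon form:
[ 8      9       -7  |      -24 ]
[ 0  -63/8     41/8  |       13 ]
[ 0      0  -377/63  |  -377/63 ]
Back-substitution:
x_3 = (-377/63) / (-377/63) = 1
x_2 = (13 - (41/8)*(1)) / (-63/8) = -1
x_1 = (-24 - (9)*(-1) - (-7)*(1)) / 8 = -1

(-1, -1, 1)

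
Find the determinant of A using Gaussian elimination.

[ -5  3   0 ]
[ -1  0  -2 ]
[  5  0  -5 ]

Forward elimination:
R2 <- R2 - (1/5)*R1:  [    0  -3/5    -2 ]
R3 <- R3 - (-1)*R1:  [  0   3  -5 ]
R3 <- R3 - (-5)*R2:  [   0    0  -15 ]
Upper-triangular form:
[ -5     3    0 ]
[  0  -3/5   -2 ]
[  0     0  -15 ]
det(A) = (-1)^0 * (-5) * (-3/5) * (-15) = -45  (0 row swaps -> sign +1)

det(A) = -45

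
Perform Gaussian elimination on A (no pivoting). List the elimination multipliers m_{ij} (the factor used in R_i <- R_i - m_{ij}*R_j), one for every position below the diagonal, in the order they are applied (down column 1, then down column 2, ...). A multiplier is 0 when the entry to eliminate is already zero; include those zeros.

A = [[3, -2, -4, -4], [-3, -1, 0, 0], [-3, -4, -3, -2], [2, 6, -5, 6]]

multipliers: -1, -1, 2/3, 2, -22/9, -109/9

Forward elimination:
R2 <- R2 - (-1)*R1:  [  0  -3  -4  -4 ]
R3 <- R3 - (-1)*R1:  [  0  -6  -7  -6 ]
R4 <- R4 - (2/3)*R1:  [    0  22/3  -7/3  26/3 ]
R3 <- R3 - (2)*R2:  [ 0  0  1  2 ]
R4 <- R4 - (-22/9)*R2:  [      0       0  -109/9   -10/9 ]
R4 <- R4 - (-109/9)*R3:  [     0      0      0  208/9 ]
Multipliers (in order of application): m_{21} = -1, m_{31} = -1, m_{41} = 2/3, m_{32} = 2, m_{42} = -22/9, m_{43} = -109/9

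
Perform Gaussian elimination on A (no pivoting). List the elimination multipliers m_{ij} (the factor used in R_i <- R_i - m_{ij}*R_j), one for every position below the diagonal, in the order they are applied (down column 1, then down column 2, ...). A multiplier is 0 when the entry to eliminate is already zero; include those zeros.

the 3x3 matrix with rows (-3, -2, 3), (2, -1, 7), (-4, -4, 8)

Forward elimination:
R2 <- R2 - (-2/3)*R1:  [    0  -7/3     9 ]
R3 <- R3 - (4/3)*R1:  [    0  -4/3     4 ]
R3 <- R3 - (4/7)*R2:  [    0     0  -8/7 ]
Multipliers (in order of application): m_{21} = -2/3, m_{31} = 4/3, m_{32} = 4/7

multipliers: -2/3, 4/3, 4/7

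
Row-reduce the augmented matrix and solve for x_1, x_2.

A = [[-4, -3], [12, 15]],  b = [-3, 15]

(0, 1)

Forward elimination on [A|b]:
R2 <- R2 - (-3)*R1:  [ 0  6  6 ]
Row echelon form:
[ -4  -3  |  -3 ]
[  0   6  |   6 ]
Back-substitution:
x_2 = (6) / 6 = 1
x_1 = (-3 - (-3)*(1)) / -4 = 0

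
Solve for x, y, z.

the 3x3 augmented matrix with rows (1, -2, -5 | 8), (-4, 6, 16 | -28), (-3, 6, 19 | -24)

Forward elimination on [A|b]:
R2 <- R2 - (-4)*R1:  [  0  -2  -4   4 ]
R3 <- R3 - (-3)*R1:  [ 0  0  4  0 ]
Row echelon form:
[ 1  -2  -5  |  8 ]
[ 0  -2  -4  |  4 ]
[ 0   0   4  |  0 ]
Back-substitution:
z = (0) / 4 = 0
y = (4 - (-4)*(0)) / -2 = -2
x = (8 - (-2)*(-2) - (-5)*(0)) / 1 = 4

(4, -2, 0)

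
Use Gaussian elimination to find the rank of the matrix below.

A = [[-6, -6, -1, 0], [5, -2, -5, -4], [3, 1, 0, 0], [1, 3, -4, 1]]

rank(A) = 4

Row reduction:
R2 <- R2 - (-5/6)*R1:  [     0     -7  -35/6     -4 ]
R3 <- R3 - (-1/2)*R1:  [    0    -2  -1/2     0 ]
R4 <- R4 - (-1/6)*R1:  [     0      2  -25/6      1 ]
R3 <- R3 - (2/7)*R2:  [   0    0  7/6  8/7 ]
R4 <- R4 - (-2/7)*R2:  [     0      0  -35/6   -1/7 ]
R4 <- R4 - (-5)*R3:  [    0     0     0  39/7 ]
Row echelon form:
[ -6  -6     -1     0 ]
[  0  -7  -35/6    -4 ]
[  0   0    7/6   8/7 ]
[  0   0      0  39/7 ]
Nonzero rows / pivot columns: 4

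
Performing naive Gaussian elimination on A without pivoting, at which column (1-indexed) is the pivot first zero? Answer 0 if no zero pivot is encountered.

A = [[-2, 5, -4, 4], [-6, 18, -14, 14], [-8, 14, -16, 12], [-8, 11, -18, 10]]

first zero-pivot column = 4

Naive forward elimination:
R2 <- R2 - (3)*R1:  [  0   3  -2   2 ]
R3 <- R3 - (4)*R1:  [  0  -6   0  -4 ]
R4 <- R4 - (4)*R1:  [  0  -9  -2  -6 ]
R3 <- R3 - (-2)*R2:  [  0   0  -4   0 ]
R4 <- R4 - (-3)*R2:  [  0   0  -8   0 ]
R4 <- R4 - (2)*R3:  [ 0  0  0  0 ]
Matrix at this point:
[ -2  5  -4  4 ]
[  0  3  -2  2 ]
[  0  0  -4  0 ]
[  0  0   0  0 ]
Pivot entry (4,4) in the last row is zero and there are no rows below to swap with -> zero pivot in column 4 (A is singular).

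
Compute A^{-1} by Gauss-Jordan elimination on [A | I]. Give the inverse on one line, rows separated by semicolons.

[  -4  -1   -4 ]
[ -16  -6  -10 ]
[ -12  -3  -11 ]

inverse = [9/2 1/8 -7/4; -7 -1/2 3; -3 0 1]

Gauss-Jordan on [A | I]:
R1 <- (1/-4)*R1:  [    1   1/4     1  |  -1/4     0     0 ]
R2 <- R2 - (-16)*R1:  [  0  -2   6  |  -4   1   0 ]
R3 <- R3 - (-12)*R1:  [  0   0   1  |  -3   0   1 ]
R2 <- (1/-2)*R2:  [    0     1    -3  |     2  -1/2     0 ]
R1 <- R1 - (1/4)*R2:  [    1     0   7/4  |  -3/4   1/8     0 ]
R1 <- R1 - (7/4)*R3:  [    1     0     0  |   9/2   1/8  -7/4 ]
R2 <- R2 - (-3)*R3:  [    0     1     0  |    -7  -1/2     3 ]
Right block of [I | A^{-1}] is the inverse:
[ 9/2   1/8  -7/4 ]
[  -7  -1/2     3 ]
[  -3     0     1 ]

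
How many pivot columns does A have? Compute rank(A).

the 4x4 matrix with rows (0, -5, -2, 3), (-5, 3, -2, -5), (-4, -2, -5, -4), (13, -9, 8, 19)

Row reduction:
R1 <-> R2   (pivot in column 1 was zero)
[ -5   3  -2  -5 ]
[  0  -5  -2   3 ]
[ -4  -2  -5  -4 ]
[ 13  -9   8  19 ]
R3 <- R3 - (4/5)*R1:  [     0  -22/5  -17/5      0 ]
R4 <- R4 - (-13/5)*R1:  [    0  -6/5  14/5     6 ]
R3 <- R3 - (22/25)*R2:  [      0       0  -41/25  -66/25 ]
R4 <- R4 - (6/25)*R2:  [      0       0   82/25  132/25 ]
R4 <- R4 - (-2)*R3:  [ 0  0  0  0 ]
Row echelon form:
[ -5   3      -2      -5 ]
[  0  -5      -2       3 ]
[  0   0  -41/25  -66/25 ]
[  0   0       0       0 ]
Nonzero rows / pivot columns: 3

rank(A) = 3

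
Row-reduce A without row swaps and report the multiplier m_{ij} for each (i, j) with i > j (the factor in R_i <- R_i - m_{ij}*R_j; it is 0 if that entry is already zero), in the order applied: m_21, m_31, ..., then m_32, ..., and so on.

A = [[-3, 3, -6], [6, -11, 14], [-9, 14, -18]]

multipliers: -2, 3, -1

Forward elimination:
R2 <- R2 - (-2)*R1:  [  0  -5   2 ]
R3 <- R3 - (3)*R1:  [ 0  5  0 ]
R3 <- R3 - (-1)*R2:  [ 0  0  2 ]
Multipliers (in order of application): m_{21} = -2, m_{31} = 3, m_{32} = -1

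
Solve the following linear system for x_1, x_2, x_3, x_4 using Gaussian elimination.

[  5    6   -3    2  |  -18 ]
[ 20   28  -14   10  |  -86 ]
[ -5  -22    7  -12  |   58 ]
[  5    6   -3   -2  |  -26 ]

Forward elimination on [A|b]:
R2 <- R2 - (4)*R1:  [   0    4   -2    2  -14 ]
R3 <- R3 - (-1)*R1:  [   0  -16    4  -10   40 ]
R4 <- R4 - (1)*R1:  [  0   0   0  -4  -8 ]
R3 <- R3 - (-4)*R2:  [   0    0   -4   -2  -16 ]
Row echelon form:
[ 5  6  -3   2  |  -18 ]
[ 0  4  -2   2  |  -14 ]
[ 0  0  -4  -2  |  -16 ]
[ 0  0   0  -4  |   -8 ]
Back-substitution:
x_4 = (-8) / -4 = 2
x_3 = (-16 - (-2)*(2)) / -4 = 3
x_2 = (-14 - (-2)*(3) - (2)*(2)) / 4 = -3
x_1 = (-18 - (6)*(-3) - (-3)*(3) - (2)*(2)) / 5 = 1

(1, -3, 3, 2)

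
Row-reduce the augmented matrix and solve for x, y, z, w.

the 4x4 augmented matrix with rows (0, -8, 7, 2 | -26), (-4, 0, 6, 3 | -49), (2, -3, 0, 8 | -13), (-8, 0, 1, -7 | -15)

(4, -1, -4, -3)

Forward elimination on [A|b]:
R1 <-> R2   (pivot in column 1 was zero)
[ -4   0  6   3  -49 ]
[  0  -8  7   2  -26 ]
[  2  -3  0   8  -13 ]
[ -8   0  1  -7  -15 ]
R3 <- R3 - (-1/2)*R1:  [     0     -3      3   19/2  -75/2 ]
R4 <- R4 - (2)*R1:  [   0    0  -11  -13   83 ]
R3 <- R3 - (3/8)*R2:  [      0       0     3/8    35/4  -111/4 ]
R4 <- R4 - (-88/3)*R3:  [     0      0      0  731/3   -731 ]
Row echelon form:
[ -4   0    6      3  |     -49 ]
[  0  -8    7      2  |     -26 ]
[  0   0  3/8   35/4  |  -111/4 ]
[  0   0    0  731/3  |    -731 ]
Back-substitution:
w = (-731) / (731/3) = -3
z = (-111/4 - (35/4)*(-3)) / (3/8) = -4
y = (-26 - (7)*(-4) - (2)*(-3)) / -8 = -1
x = (-49 - (6)*(-4) - (3)*(-3)) / -4 = 4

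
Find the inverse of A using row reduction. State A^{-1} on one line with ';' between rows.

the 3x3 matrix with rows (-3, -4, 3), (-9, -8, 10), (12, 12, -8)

inverse = [14/15 -1/15 4/15; -4/5 1/5 -1/20; 1/5 1/5 1/5]

Gauss-Jordan on [A | I]:
R1 <- (1/-3)*R1:  [    1   4/3    -1  |  -1/3     0     0 ]
R2 <- R2 - (-9)*R1:  [  0   4   1  |  -3   1   0 ]
R3 <- R3 - (12)*R1:  [  0  -4   4  |   4   0   1 ]
R2 <- (1/4)*R2:  [    0     1   1/4  |  -3/4   1/4     0 ]
R1 <- R1 - (4/3)*R2:  [    1     0  -4/3  |   2/3  -1/3     0 ]
R3 <- R3 - (-4)*R2:  [ 0  0  5  |  1  1  1 ]
R3 <- (1/5)*R3:  [   0    0    1  |  1/5  1/5  1/5 ]
R1 <- R1 - (-4/3)*R3:  [     1      0      0  |  14/15  -1/15   4/15 ]
R2 <- R2 - (1/4)*R3:  [     0      1      0  |   -4/5    1/5  -1/20 ]
Right block of [I | A^{-1}] is the inverse:
[ 14/15  -1/15   4/15 ]
[  -4/5    1/5  -1/20 ]
[   1/5    1/5    1/5 ]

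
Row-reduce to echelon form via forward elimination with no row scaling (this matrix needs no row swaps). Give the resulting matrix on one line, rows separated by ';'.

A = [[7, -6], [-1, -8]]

Forward elimination:
R2 <- R2 - (-1/7)*R1:  [     0  -62/7 ]
Row echelon form:
[ 7     -6 ]
[ 0  -62/7 ]

REF = [7 -6; 0 -62/7]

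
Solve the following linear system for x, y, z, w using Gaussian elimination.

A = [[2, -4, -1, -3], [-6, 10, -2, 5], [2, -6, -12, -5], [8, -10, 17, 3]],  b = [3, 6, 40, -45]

(-5, -4, -3, 2)

Forward elimination on [A|b]:
R2 <- R2 - (-3)*R1:  [  0  -2  -5  -4  15 ]
R3 <- R3 - (1)*R1:  [   0   -2  -11   -2   37 ]
R4 <- R4 - (4)*R1:  [   0    6   21   15  -57 ]
R3 <- R3 - (1)*R2:  [  0   0  -6   2  22 ]
R4 <- R4 - (-3)*R2:  [   0    0    6    3  -12 ]
R4 <- R4 - (-1)*R3:  [  0   0   0   5  10 ]
Row echelon form:
[ 2  -4  -1  -3  |   3 ]
[ 0  -2  -5  -4  |  15 ]
[ 0   0  -6   2  |  22 ]
[ 0   0   0   5  |  10 ]
Back-substitution:
w = (10) / 5 = 2
z = (22 - (2)*(2)) / -6 = -3
y = (15 - (-5)*(-3) - (-4)*(2)) / -2 = -4
x = (3 - (-4)*(-4) - (-1)*(-3) - (-3)*(2)) / 2 = -5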